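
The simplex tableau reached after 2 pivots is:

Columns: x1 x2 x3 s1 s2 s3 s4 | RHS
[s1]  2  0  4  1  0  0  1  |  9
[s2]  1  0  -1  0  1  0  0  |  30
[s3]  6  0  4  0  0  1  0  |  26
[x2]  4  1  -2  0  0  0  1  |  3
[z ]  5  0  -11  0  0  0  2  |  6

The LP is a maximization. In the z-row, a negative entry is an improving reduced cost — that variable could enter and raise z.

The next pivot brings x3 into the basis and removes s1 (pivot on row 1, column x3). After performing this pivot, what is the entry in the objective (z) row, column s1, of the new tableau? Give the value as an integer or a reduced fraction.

11/4

Pivot element is row 1, column x3: 4.
Normalize row 1: new (row 1, s1) = 1/4 = 1/4.
z-row ← z-row − (-11)·(new row 1): 0 − (-11)·(1/4) = 11/4.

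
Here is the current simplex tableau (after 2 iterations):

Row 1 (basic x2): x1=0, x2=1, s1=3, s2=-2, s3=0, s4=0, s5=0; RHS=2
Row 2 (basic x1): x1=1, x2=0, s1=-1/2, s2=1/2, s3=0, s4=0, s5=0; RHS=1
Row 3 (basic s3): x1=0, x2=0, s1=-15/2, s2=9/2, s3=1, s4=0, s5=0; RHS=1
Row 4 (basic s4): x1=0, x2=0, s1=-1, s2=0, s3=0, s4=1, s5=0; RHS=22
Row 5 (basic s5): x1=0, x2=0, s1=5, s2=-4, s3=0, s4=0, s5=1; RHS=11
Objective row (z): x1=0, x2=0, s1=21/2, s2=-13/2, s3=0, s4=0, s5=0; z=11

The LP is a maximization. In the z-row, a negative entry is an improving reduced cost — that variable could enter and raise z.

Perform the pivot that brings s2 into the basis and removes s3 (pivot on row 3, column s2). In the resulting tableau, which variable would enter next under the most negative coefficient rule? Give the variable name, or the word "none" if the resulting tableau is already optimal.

s1

Pivot element 9/2. New z-row = old z-row − (-13/2)·(row 3/(9/2)).
Updated z-row coefficients: x1: 0, x2: 0, s1: -1/3, s2: 0, s3: 13/9, s4: 0, s5: 0.
The most negative is -1/3 in column s1, so s1 would enter next.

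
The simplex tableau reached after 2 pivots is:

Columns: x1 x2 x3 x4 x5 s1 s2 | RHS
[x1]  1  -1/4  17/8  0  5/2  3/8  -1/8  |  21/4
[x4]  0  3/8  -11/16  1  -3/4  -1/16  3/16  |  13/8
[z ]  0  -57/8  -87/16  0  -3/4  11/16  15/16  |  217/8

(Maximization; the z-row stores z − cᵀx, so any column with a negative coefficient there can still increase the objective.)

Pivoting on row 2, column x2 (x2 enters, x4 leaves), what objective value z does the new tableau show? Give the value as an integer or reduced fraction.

58

Minimum ratio for x2: (13/8)/(3/8) = 13/3.
z changes by −(z-row coeff of x2)·ratio = −(-57/8)·(13/3) = 247/8.
New z = 217/8 + (247/8) = 58.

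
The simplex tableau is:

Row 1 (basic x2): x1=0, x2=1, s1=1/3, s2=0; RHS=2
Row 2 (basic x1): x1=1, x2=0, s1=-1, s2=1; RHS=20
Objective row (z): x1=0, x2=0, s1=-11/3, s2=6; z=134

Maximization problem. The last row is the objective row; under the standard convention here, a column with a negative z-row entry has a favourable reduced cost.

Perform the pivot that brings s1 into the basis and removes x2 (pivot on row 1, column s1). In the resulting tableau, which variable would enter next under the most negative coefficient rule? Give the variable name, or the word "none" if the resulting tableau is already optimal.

Pivot element 1/3. New z-row = old z-row − (-11/3)·(row 1/(1/3)).
Updated z-row coefficients: x1: 0, x2: 11, s1: 0, s2: 6.
No coefficient is strictly negative; the tableau after this pivot is optimal.

none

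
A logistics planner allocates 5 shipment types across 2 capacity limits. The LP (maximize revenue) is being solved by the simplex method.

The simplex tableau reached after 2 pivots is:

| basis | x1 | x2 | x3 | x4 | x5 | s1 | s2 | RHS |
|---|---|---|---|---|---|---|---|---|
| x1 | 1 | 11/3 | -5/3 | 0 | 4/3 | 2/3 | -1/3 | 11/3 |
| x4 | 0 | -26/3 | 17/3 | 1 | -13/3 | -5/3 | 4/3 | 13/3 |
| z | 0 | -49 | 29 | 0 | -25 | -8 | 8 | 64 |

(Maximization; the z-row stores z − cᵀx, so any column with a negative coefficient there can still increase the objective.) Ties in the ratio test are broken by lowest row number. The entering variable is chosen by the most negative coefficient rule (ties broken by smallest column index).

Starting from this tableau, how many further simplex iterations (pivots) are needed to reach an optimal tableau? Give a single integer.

pivot: x2 in, x1 out → z = 113
pivot: x5 in, x2 out → z = 531/4
pivot: x3 in, x4 out → z = 279
No improving column remains; optimal.

3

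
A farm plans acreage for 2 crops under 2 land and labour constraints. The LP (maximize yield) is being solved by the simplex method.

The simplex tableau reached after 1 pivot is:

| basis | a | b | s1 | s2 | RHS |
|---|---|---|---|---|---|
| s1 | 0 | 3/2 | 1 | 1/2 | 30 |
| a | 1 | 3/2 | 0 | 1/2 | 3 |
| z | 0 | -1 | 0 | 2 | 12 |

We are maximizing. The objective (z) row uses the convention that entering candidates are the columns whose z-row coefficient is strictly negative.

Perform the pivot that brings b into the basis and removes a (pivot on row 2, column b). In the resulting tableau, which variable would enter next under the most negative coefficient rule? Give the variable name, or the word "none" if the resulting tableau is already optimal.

Pivot element 3/2. New z-row = old z-row − (-1)·(row 2/(3/2)).
Updated z-row coefficients: a: 2/3, b: 0, s1: 0, s2: 7/3.
No coefficient is strictly negative; the tableau after this pivot is optimal.

none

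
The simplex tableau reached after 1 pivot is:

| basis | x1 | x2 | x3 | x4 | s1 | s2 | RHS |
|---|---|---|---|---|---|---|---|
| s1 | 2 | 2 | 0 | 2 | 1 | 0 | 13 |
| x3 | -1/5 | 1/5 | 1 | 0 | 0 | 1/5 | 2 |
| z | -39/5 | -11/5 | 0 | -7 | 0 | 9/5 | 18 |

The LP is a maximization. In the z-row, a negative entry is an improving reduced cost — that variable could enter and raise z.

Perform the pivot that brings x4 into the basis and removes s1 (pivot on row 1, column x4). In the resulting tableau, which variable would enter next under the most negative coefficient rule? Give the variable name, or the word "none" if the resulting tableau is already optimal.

Pivot element 2. New z-row = old z-row − (-7)·(row 1/2).
Updated z-row coefficients: x1: -4/5, x2: 24/5, x3: 0, x4: 0, s1: 7/2, s2: 9/5.
The most negative is -4/5 in column x1, so x1 would enter next.

x1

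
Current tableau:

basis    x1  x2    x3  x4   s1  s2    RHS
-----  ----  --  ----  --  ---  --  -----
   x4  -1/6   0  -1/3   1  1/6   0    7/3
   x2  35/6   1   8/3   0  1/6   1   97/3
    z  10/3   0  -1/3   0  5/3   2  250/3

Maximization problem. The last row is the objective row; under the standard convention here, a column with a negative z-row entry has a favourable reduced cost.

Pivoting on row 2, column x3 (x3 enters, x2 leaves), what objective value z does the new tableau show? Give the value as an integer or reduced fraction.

Minimum ratio for x3: (97/3)/(8/3) = 97/8.
z changes by −(z-row coeff of x3)·ratio = −(-1/3)·(97/8) = 97/24.
New z = 250/3 + (97/24) = 699/8.

699/8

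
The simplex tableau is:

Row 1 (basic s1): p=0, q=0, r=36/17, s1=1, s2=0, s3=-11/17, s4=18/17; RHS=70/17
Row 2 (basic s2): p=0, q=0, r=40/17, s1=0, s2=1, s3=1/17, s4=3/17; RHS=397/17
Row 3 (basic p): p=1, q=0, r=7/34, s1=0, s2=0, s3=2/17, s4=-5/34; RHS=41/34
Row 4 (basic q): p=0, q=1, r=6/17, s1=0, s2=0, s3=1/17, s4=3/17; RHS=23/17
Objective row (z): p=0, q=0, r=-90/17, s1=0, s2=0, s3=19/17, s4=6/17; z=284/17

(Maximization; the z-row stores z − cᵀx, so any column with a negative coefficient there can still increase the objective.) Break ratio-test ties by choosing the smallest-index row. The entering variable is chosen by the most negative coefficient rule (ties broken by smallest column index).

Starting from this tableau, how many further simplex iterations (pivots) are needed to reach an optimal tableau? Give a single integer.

2

pivot: r in, s1 out → z = 27
pivot: s3 in, q out → z = 29
No improving column remains; optimal.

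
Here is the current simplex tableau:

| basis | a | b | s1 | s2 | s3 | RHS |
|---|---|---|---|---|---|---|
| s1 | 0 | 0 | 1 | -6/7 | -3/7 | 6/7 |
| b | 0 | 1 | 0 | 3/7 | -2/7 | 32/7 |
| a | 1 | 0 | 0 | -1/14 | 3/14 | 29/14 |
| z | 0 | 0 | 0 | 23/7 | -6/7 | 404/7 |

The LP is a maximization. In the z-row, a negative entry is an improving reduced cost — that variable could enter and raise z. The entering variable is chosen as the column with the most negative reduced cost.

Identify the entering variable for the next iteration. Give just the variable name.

Objective-row coefficients: a: 0, b: 0, s1: 0, s2: 23/7, s3: -6/7.
The most negative is -6/7 in column s3, so s3 enters.

s3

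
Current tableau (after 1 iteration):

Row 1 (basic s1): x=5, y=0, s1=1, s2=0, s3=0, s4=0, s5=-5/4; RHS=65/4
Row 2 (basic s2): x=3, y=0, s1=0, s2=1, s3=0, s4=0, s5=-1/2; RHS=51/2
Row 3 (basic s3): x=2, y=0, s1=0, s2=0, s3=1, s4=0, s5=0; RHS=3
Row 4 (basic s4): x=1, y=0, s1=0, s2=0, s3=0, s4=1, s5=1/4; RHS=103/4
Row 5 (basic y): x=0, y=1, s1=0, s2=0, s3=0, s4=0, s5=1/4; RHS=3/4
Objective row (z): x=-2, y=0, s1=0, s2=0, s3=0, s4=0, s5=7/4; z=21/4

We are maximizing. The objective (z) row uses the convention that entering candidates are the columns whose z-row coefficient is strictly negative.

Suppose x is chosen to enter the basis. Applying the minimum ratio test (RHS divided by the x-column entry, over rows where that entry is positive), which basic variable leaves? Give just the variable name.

Ratios: row 1 (s1): (65/4)/5 = 13/4; row 2 (s2): (51/2)/3 = 17/2; row 3 (s3): 3/2 = 3/2; row 4 (s4): (103/4)/1 = 103/4; row 5 (y): entry 0 ≤ 0, skip.
Minimum ratio 3/2 is in the s3 row, so s3 leaves.

s3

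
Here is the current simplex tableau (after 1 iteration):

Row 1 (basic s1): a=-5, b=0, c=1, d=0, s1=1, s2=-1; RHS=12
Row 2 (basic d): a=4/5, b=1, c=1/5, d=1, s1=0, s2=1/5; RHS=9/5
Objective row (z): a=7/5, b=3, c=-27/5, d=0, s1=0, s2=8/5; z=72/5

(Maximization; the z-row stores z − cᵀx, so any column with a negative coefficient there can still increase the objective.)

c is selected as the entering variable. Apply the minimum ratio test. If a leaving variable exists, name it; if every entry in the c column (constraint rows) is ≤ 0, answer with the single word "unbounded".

Ratios: row 1 (s1): 12/1 = 12; row 2 (d): (9/5)/(1/5) = 9.
Minimum ratio is in the d row, so d leaves.

d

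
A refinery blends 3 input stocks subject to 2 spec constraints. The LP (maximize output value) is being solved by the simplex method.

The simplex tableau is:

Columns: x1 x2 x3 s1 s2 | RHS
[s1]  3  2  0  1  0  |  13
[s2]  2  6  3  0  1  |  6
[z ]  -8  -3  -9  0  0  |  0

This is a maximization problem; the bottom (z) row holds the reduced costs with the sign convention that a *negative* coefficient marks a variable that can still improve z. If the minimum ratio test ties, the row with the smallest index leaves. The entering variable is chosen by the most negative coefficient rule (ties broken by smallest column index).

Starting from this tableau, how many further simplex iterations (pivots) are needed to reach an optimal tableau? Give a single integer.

pivot: x3 in, s2 out → z = 18
pivot: x1 in, x3 out → z = 24
No improving column remains; optimal.

2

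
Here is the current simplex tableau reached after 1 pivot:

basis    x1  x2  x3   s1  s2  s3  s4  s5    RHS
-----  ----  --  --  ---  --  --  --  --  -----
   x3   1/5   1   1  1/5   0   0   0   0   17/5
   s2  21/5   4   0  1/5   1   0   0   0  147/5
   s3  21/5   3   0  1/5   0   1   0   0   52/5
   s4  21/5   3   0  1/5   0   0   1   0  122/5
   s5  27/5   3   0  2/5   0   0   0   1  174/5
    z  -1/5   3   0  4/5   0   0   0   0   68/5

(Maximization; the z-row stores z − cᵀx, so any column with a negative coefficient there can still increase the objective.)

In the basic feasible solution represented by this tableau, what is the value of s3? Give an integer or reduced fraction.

s3 is basic (row 3); its value is the RHS of that row: 52/5.

52/5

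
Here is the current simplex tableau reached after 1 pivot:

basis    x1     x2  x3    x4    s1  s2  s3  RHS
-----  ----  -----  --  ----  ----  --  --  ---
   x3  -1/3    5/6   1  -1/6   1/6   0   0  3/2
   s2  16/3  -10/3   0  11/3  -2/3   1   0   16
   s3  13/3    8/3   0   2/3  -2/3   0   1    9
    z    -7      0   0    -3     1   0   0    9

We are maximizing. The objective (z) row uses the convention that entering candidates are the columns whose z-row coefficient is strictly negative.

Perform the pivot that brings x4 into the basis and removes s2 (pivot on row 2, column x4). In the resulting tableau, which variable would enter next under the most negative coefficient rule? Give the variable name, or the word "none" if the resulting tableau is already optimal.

Pivot element 11/3. New z-row = old z-row − (-3)·(row 2/(11/3)).
Updated z-row coefficients: x1: -29/11, x2: -30/11, x3: 0, x4: 0, s1: 5/11, s2: 9/11, s3: 0.
The most negative is -30/11 in column x2, so x2 would enter next.

x2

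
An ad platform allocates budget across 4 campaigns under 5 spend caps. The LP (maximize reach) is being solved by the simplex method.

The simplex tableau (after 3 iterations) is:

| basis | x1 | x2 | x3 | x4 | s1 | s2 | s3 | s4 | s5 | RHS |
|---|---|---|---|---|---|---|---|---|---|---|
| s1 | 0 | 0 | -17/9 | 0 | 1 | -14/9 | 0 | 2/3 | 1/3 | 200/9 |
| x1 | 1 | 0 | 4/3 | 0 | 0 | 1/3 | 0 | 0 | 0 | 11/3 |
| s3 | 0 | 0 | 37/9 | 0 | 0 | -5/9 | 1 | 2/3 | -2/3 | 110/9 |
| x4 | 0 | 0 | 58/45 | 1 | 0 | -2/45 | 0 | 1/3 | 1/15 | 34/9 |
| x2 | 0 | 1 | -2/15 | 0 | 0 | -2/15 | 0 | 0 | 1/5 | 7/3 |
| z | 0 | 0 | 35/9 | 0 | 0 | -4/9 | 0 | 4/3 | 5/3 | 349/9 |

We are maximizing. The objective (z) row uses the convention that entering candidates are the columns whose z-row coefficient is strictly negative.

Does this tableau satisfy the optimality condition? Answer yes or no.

no

Column s2 has objective-row coefficient -4/9, which is negative; an improving pivot exists, so not yet optimal.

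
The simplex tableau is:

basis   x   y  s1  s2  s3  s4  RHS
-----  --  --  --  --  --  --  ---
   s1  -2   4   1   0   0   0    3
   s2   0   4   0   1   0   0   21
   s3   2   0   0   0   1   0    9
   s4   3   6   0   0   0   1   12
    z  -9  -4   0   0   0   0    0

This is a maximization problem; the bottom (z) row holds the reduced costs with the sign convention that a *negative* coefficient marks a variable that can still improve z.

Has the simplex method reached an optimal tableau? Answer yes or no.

no

Column x has objective-row coefficient -9, which is negative; an improving pivot exists, so not yet optimal.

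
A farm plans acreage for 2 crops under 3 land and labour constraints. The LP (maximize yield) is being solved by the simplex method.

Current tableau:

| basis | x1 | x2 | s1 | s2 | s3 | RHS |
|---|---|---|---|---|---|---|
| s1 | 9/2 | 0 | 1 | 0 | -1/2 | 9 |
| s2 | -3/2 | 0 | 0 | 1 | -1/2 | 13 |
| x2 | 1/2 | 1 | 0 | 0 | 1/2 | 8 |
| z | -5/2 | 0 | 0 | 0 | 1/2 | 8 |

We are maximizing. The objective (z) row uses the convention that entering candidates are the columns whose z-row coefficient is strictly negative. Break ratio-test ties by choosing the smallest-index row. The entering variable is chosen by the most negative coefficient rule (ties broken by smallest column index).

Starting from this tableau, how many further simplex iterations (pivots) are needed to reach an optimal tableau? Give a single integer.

1

pivot: x1 in, s1 out → z = 13
No improving column remains; optimal.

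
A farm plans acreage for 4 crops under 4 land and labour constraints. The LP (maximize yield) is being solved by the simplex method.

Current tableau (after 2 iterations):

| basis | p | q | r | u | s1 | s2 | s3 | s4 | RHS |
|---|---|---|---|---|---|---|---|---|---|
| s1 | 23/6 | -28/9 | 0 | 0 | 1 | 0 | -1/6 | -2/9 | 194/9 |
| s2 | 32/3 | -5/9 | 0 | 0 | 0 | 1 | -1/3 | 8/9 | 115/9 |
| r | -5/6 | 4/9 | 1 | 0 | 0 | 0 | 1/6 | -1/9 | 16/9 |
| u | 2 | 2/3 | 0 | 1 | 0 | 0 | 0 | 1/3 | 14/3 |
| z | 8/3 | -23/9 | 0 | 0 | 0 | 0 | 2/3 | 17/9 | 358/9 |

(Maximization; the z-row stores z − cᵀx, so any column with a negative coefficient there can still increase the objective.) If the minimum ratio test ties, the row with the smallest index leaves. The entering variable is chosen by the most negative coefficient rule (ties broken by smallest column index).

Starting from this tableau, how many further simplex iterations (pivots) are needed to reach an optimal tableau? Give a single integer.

2

pivot: q in, r out → z = 50
pivot: p in, u out → z = 667/13
No improving column remains; optimal.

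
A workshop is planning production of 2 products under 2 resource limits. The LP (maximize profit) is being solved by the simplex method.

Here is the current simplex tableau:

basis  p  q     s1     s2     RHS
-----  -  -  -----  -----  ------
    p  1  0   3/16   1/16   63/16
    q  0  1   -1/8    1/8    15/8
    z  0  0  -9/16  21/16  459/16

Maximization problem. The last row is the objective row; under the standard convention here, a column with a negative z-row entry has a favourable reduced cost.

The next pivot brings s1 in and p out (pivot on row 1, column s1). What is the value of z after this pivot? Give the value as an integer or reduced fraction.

81/2

Minimum ratio for s1: (63/16)/(3/16) = 21.
z changes by −(z-row coeff of s1)·ratio = −(-9/16)·21 = 189/16.
New z = 459/16 + (189/16) = 81/2.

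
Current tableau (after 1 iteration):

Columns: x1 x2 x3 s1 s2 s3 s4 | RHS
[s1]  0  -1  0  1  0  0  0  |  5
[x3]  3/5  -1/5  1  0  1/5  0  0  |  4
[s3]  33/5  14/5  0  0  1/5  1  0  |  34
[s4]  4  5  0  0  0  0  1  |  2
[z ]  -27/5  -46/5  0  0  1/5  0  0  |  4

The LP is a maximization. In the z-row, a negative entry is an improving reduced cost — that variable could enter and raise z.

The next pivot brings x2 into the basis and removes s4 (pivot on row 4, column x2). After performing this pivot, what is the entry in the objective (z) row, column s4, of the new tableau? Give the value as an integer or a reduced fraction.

46/25

Pivot element is row 4, column x2: 5.
Normalize row 4: new (row 4, s4) = 1/5 = 1/5.
z-row ← z-row − (-46/5)·(new row 4): 0 − (-46/5)·(1/5) = 46/25.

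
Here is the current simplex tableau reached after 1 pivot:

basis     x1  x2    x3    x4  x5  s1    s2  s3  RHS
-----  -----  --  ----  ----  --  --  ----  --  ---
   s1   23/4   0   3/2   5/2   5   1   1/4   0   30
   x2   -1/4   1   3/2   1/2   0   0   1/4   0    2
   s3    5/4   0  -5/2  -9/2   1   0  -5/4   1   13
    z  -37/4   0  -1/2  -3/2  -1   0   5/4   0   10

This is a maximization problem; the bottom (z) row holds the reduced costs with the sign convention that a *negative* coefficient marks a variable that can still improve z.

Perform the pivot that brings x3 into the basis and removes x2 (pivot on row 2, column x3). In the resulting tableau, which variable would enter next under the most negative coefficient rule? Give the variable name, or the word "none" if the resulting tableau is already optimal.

Pivot element 3/2. New z-row = old z-row − (-1/2)·(row 2/(3/2)).
Updated z-row coefficients: x1: -28/3, x2: 1/3, x3: 0, x4: -4/3, x5: -1, s1: 0, s2: 4/3, s3: 0.
The most negative is -28/3 in column x1, so x1 would enter next.

x1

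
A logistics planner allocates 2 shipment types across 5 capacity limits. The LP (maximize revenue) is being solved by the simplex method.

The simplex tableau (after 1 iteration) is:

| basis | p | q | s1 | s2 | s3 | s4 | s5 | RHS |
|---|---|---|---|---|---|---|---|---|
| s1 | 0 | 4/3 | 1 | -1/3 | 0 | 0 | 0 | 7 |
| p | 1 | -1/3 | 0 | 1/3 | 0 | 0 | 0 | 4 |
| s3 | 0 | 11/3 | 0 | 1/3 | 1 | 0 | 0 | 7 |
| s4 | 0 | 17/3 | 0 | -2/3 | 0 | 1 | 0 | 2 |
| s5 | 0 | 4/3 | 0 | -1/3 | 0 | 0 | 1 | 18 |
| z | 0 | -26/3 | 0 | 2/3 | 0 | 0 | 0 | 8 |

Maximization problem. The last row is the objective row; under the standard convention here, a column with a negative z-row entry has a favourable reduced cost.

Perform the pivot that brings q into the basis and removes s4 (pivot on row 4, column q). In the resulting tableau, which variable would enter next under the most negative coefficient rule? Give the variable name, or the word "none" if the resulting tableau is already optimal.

Pivot element 17/3. New z-row = old z-row − (-26/3)·(row 4/(17/3)).
Updated z-row coefficients: p: 0, q: 0, s1: 0, s2: -6/17, s3: 0, s4: 26/17, s5: 0.
The most negative is -6/17 in column s2, so s2 would enter next.

s2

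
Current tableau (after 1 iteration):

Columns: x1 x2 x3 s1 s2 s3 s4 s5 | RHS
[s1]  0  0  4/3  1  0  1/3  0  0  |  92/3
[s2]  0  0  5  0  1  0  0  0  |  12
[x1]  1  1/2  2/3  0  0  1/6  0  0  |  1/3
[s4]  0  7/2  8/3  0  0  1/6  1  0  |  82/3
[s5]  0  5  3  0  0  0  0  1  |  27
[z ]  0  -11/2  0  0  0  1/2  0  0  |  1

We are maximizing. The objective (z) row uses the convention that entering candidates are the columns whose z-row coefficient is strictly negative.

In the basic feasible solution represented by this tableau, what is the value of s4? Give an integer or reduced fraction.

s4 is basic (row 4); its value is the RHS of that row: 82/3.

82/3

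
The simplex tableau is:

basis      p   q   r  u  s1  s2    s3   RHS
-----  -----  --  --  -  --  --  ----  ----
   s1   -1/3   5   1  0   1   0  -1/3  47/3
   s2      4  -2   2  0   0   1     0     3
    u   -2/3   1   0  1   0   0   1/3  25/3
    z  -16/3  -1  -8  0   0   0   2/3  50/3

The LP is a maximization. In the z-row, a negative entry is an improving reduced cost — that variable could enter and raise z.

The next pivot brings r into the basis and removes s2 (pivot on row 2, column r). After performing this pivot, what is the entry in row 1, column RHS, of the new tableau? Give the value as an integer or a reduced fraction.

85/6

Pivot element is row 2, column r: 2.
Normalize row 2: new (row 2, RHS) = 3/2 = 3/2.
row 1 ← row 1 − 1·(new row 2): 47/3 − 1·(3/2) = 85/6.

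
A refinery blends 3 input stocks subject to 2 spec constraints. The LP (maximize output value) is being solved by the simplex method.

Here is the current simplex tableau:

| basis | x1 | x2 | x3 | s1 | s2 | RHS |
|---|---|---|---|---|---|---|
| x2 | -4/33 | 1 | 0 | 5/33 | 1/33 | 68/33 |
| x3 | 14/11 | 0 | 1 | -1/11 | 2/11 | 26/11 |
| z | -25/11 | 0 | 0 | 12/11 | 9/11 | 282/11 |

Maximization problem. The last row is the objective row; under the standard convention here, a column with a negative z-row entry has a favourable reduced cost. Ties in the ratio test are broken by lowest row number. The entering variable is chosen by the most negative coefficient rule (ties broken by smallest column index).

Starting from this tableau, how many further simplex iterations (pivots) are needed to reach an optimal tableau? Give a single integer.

1

pivot: x1 in, x3 out → z = 209/7
No improving column remains; optimal.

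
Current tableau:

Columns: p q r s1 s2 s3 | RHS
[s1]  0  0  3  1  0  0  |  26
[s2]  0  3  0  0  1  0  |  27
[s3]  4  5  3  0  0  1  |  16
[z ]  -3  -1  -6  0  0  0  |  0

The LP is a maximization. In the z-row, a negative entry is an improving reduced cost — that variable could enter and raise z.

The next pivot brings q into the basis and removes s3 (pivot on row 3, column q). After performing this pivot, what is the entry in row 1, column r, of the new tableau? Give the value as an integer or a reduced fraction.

3

Pivot element is row 3, column q: 5.
Normalize row 3: new (row 3, r) = 3/5 = 3/5.
row 1 ← row 1 − 0·(new row 3): 3 − 0·(3/5) = 3.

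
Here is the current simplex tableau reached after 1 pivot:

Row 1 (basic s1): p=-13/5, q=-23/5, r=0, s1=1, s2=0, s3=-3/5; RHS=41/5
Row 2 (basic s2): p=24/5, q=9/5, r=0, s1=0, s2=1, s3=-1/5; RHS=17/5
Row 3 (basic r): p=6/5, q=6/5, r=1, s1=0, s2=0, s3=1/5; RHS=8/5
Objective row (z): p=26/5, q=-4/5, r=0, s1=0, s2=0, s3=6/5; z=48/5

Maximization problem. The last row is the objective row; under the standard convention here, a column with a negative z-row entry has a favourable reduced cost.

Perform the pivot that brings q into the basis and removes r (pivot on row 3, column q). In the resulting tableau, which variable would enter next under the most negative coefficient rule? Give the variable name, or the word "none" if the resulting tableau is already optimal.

none

Pivot element 6/5. New z-row = old z-row − (-4/5)·(row 3/(6/5)).
Updated z-row coefficients: p: 6, q: 0, r: 2/3, s1: 0, s2: 0, s3: 4/3.
No coefficient is strictly negative; the tableau after this pivot is optimal.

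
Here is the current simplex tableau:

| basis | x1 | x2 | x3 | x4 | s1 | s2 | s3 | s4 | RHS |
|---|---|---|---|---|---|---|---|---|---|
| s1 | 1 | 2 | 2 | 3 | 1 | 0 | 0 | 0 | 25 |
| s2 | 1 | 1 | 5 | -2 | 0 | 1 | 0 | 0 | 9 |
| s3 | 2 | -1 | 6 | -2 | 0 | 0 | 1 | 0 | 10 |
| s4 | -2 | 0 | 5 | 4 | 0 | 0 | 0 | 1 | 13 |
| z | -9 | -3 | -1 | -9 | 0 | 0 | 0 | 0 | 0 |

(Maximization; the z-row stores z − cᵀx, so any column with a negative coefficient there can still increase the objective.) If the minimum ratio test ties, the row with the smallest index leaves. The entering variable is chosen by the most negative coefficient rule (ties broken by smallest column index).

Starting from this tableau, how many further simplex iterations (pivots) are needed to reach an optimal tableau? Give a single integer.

2

pivot: x1 in, s3 out → z = 45
pivot: x4 in, s1 out → z = 135
No improving column remains; optimal.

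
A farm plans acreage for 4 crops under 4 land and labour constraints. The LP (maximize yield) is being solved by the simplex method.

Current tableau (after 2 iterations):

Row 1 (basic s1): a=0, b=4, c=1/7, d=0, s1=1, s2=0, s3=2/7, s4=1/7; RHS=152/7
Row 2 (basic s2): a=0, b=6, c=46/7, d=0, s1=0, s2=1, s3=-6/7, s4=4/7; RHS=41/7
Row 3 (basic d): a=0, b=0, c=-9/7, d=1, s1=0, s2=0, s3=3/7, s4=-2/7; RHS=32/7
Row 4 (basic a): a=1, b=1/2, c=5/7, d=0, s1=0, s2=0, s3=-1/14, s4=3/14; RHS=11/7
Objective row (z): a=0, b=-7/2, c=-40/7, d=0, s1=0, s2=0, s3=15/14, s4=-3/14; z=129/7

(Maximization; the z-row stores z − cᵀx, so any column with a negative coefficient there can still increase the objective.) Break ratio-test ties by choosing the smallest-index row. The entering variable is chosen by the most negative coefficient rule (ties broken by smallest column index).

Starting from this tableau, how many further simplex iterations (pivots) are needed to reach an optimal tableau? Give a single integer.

1

pivot: c in, s2 out → z = 541/23
No improving column remains; optimal.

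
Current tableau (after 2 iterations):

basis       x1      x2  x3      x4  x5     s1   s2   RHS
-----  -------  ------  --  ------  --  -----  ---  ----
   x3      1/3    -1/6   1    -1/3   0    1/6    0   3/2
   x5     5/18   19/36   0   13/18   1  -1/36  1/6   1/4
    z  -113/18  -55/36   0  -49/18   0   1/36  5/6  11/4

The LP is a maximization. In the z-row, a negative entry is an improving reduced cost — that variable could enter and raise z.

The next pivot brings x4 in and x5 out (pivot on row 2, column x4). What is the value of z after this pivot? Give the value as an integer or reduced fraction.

48/13

Minimum ratio for x4: (1/4)/(13/18) = 9/26.
z changes by −(z-row coeff of x4)·ratio = −(-49/18)·(9/26) = 49/52.
New z = 11/4 + (49/52) = 48/13.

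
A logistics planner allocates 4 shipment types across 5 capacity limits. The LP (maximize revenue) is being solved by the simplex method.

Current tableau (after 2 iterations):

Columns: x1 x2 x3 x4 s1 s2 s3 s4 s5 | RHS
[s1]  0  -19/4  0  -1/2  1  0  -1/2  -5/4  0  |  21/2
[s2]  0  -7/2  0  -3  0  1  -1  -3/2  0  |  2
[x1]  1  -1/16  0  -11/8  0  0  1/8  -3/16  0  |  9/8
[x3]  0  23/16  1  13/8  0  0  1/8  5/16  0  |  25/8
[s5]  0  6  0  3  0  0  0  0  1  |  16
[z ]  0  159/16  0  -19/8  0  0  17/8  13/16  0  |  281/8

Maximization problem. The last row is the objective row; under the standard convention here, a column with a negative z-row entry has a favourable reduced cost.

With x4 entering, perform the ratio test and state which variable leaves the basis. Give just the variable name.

x3

Ratios: row 1 (s1): entry -1/2 ≤ 0, skip; row 2 (s2): entry -3 ≤ 0, skip; row 3 (x1): entry -11/8 ≤ 0, skip; row 4 (x3): (25/8)/(13/8) = 25/13; row 5 (s5): 16/3 = 16/3.
Minimum ratio 25/13 is in the x3 row, so x3 leaves.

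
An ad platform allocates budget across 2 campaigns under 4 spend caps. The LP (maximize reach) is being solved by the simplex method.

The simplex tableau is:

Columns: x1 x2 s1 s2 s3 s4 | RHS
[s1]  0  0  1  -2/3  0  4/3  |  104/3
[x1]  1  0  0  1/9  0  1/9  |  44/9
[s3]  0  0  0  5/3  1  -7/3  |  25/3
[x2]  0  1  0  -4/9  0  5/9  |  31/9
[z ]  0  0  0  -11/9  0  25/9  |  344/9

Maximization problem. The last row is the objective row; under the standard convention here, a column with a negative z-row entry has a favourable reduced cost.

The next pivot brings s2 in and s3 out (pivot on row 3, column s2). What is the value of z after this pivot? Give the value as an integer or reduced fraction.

Minimum ratio for s2: (25/3)/(5/3) = 5.
z changes by −(z-row coeff of s2)·ratio = −(-11/9)·5 = 55/9.
New z = 344/9 + (55/9) = 133/3.

133/3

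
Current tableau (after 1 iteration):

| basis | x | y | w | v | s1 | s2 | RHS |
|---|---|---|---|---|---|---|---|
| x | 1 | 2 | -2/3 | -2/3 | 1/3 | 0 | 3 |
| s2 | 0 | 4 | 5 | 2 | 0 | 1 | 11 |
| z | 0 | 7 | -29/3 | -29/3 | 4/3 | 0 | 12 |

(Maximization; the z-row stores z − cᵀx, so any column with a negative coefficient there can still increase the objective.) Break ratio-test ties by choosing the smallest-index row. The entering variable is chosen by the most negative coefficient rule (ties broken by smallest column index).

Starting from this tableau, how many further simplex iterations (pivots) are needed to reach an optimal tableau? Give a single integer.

2

pivot: w in, s2 out → z = 499/15
pivot: v in, w out → z = 391/6
No improving column remains; optimal.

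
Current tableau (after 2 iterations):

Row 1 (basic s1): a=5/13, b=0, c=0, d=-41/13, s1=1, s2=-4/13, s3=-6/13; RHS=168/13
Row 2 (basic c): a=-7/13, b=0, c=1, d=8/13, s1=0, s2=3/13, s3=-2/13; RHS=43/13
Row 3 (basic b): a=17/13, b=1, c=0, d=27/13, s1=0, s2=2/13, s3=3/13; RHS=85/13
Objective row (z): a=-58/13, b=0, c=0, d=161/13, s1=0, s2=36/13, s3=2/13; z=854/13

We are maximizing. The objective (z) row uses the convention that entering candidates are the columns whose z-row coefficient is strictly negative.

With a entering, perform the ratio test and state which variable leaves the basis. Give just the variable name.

b

Ratios: row 1 (s1): (168/13)/(5/13) = 168/5; row 2 (c): entry -7/13 ≤ 0, skip; row 3 (b): (85/13)/(17/13) = 5.
Minimum ratio 5 is in the b row, so b leaves.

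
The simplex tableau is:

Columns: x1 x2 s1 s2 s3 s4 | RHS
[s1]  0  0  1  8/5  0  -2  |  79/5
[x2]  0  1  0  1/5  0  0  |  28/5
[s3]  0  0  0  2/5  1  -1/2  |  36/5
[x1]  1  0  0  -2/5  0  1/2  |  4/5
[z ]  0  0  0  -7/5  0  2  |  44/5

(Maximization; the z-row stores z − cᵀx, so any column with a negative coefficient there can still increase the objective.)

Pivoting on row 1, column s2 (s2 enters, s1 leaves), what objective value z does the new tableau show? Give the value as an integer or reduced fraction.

Minimum ratio for s2: (79/5)/(8/5) = 79/8.
z changes by −(z-row coeff of s2)·ratio = −(-7/5)·(79/8) = 553/40.
New z = 44/5 + (553/40) = 181/8.

181/8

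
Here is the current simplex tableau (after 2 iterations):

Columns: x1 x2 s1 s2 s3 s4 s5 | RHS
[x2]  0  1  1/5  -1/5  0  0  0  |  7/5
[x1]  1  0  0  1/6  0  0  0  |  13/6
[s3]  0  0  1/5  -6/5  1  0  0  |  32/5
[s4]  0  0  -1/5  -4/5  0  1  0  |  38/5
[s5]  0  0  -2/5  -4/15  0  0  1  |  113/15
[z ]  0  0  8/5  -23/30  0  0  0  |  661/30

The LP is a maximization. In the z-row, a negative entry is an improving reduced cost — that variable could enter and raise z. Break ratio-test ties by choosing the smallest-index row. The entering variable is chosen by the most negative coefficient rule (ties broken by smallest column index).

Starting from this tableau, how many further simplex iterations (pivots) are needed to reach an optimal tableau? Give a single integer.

pivot: s2 in, x1 out → z = 32
No improving column remains; optimal.

1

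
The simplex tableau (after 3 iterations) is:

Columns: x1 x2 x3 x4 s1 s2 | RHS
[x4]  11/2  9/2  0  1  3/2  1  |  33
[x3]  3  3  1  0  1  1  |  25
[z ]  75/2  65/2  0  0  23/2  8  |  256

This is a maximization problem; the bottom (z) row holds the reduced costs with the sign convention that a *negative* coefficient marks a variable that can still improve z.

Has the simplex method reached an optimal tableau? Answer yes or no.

No objective-row coefficient is strictly negative, so no entering variable exists; the tableau is optimal.

yes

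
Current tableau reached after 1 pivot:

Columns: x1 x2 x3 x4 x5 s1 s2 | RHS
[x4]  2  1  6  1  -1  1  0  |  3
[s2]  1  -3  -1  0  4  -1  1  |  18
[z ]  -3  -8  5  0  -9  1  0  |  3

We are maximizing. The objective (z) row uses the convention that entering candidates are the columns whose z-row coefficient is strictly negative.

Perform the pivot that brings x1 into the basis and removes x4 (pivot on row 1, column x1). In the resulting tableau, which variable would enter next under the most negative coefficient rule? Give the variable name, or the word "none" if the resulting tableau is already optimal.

Pivot element 2. New z-row = old z-row − (-3)·(row 1/2).
Updated z-row coefficients: x1: 0, x2: -13/2, x3: 14, x4: 3/2, x5: -21/2, s1: 5/2, s2: 0.
The most negative is -21/2 in column x5, so x5 would enter next.

x5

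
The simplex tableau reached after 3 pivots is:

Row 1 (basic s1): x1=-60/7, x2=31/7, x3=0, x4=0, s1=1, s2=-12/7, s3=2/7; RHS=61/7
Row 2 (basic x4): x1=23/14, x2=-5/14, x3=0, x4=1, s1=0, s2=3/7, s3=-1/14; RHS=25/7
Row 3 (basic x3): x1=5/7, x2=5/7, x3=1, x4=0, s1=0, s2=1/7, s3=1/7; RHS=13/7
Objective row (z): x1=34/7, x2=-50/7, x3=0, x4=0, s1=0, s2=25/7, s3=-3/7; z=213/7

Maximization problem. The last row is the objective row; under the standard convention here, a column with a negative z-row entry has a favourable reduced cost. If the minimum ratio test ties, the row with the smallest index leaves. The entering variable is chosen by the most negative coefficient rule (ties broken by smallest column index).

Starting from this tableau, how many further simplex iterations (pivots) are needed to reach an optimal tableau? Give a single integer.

pivot: x2 in, s1 out → z = 1379/31
pivot: x1 in, x3 out → z = 3017/65
No improving column remains; optimal.

2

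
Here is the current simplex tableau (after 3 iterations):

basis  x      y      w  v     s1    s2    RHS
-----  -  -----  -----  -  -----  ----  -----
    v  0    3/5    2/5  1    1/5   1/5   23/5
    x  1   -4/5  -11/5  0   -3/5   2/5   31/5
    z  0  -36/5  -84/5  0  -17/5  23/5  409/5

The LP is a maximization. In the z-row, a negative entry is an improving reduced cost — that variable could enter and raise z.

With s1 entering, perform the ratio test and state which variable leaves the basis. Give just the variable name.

Ratios: row 1 (v): (23/5)/(1/5) = 23; row 2 (x): entry -3/5 ≤ 0, skip.
Minimum ratio 23 is in the v row, so v leaves.

v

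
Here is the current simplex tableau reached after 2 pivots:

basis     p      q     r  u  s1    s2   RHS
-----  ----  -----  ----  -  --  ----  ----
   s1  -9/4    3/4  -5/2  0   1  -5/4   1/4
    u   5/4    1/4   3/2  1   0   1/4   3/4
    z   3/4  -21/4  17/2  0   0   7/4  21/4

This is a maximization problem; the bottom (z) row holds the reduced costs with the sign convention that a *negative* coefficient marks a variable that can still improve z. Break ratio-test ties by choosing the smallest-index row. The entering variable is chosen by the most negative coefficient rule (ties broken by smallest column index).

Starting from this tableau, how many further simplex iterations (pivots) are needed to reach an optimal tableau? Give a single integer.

pivot: q in, s1 out → z = 7
pivot: p in, u out → z = 12
pivot: s2 in, p out → z = 14
No improving column remains; optimal.

3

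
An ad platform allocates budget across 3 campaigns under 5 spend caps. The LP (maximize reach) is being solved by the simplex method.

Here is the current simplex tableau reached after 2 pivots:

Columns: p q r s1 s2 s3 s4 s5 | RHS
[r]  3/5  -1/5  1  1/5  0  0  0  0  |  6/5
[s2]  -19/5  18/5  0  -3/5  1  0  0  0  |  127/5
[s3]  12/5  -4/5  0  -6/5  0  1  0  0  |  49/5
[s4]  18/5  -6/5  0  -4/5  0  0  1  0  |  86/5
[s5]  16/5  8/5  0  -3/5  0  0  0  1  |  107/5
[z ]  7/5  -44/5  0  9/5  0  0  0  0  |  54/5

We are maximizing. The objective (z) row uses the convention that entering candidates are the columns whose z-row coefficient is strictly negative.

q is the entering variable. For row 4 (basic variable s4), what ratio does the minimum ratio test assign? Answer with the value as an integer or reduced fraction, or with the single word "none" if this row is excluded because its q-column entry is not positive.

none

The q entry in row 4 is -6/5 ≤ 0, so this row gives no ratio.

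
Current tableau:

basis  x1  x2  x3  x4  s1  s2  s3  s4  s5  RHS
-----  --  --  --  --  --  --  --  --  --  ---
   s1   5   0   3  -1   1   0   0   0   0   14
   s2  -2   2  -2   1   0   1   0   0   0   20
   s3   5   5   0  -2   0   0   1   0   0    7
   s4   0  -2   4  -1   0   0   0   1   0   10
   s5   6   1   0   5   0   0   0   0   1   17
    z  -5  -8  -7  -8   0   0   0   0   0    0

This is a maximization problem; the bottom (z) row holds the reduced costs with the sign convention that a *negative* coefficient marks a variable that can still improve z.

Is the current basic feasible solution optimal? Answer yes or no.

Column x1 has objective-row coefficient -5, which is negative; an improving pivot exists, so not yet optimal.

no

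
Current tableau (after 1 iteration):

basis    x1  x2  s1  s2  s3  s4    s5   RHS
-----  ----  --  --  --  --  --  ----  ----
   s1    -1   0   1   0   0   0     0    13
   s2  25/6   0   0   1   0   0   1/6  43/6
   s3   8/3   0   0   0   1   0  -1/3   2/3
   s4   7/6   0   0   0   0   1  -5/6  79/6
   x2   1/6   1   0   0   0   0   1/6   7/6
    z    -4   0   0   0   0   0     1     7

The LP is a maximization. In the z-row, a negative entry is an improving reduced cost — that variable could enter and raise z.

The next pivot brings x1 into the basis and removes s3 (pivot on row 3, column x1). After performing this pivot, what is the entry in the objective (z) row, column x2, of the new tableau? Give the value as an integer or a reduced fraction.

0

Pivot element is row 3, column x1: 8/3.
Normalize row 3: new (row 3, x2) = 0/(8/3) = 0.
z-row ← z-row − (-4)·(new row 3): 0 − (-4)·0 = 0.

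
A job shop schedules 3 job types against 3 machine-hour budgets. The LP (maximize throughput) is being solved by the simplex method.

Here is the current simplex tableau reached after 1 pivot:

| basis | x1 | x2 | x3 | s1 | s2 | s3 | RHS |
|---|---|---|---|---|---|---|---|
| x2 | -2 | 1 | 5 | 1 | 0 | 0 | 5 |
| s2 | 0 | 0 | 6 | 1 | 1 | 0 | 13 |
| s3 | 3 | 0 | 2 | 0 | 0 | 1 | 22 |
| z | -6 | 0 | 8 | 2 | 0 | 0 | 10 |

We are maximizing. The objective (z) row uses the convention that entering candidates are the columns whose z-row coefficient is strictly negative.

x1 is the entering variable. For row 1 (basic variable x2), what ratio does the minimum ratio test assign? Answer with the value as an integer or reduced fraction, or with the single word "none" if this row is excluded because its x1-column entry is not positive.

none

The x1 entry in row 1 is -2 ≤ 0, so this row gives no ratio.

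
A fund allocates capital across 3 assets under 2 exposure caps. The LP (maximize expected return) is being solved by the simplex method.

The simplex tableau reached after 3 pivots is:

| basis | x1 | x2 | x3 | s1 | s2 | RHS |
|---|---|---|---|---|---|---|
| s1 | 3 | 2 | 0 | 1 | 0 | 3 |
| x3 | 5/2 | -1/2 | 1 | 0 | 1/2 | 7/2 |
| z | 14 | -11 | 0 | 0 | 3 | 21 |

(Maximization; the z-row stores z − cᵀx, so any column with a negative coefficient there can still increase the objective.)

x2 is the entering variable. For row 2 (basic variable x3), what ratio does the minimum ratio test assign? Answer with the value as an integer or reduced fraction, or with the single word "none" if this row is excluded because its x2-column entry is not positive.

The x2 entry in row 2 is -1/2 ≤ 0, so this row gives no ratio.

none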